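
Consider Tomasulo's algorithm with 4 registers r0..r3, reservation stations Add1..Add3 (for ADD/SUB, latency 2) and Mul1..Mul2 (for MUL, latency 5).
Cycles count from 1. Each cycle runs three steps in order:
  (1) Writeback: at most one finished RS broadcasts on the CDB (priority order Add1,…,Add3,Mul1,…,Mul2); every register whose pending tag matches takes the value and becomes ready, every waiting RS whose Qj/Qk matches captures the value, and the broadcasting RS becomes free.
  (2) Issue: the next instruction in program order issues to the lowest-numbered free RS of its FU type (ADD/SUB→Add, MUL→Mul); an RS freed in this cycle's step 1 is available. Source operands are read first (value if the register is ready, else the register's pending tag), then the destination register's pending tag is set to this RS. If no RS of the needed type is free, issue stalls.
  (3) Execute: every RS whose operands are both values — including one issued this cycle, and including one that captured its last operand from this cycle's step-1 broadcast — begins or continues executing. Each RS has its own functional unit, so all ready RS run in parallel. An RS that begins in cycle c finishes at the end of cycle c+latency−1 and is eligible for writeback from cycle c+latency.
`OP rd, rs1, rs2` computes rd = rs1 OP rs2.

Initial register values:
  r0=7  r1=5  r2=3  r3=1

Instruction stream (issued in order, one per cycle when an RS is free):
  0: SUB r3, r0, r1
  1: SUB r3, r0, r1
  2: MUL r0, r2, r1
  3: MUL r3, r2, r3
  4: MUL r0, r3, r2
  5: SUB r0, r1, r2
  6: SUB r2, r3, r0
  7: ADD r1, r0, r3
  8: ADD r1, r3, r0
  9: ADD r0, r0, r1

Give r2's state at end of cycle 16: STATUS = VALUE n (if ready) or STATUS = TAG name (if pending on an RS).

cycle 1: issue SUB r3<-Add1 // r0:7,r1:5,r2:3,r3:Add1
cycle 2: issue SUB r3<-Add2 // r0:7,r1:5,r2:3,r3:Add2
cycle 3: CDB Add1=2; issue MUL r0<-Mul1 // r0:Mul1,r1:5,r2:3,r3:Add2
cycle 4: CDB Add2=2; issue MUL r3<-Mul2 // r0:Mul1,r1:5,r2:3,r3:Mul2
cycle 5: stall // r0:Mul1,r1:5,r2:3,r3:Mul2
cycle 6: stall // r0:Mul1,r1:5,r2:3,r3:Mul2
cycle 7: stall // r0:Mul1,r1:5,r2:3,r3:Mul2
cycle 8: CDB Mul1=15; issue MUL r0<-Mul1 // r0:Mul1,r1:5,r2:3,r3:Mul2
cycle 9: CDB Mul2=6; issue SUB r0<-Add1 // r0:Add1,r1:5,r2:3,r3:6
cycle 10: issue SUB r2<-Add2 // r0:Add1,r1:5,r2:Add2,r3:6
cycle 11: CDB Add1=2; issue ADD r1<-Add1 // r0:2,r1:Add1,r2:Add2,r3:6
cycle 12: issue ADD r1<-Add3 // r0:2,r1:Add3,r2:Add2,r3:6
cycle 13: CDB Add1=8; issue ADD r0<-Add1 // r0:Add1,r1:Add3,r2:Add2,r3:6
cycle 14: CDB Add2=4 // r0:Add1,r1:Add3,r2:4,r3:6
cycle 15: CDB Add3=8 // r0:Add1,r1:8,r2:4,r3:6
cycle 16: CDB Mul1=18 // r0:Add1,r1:8,r2:4,r3:6

STATUS = VALUE 4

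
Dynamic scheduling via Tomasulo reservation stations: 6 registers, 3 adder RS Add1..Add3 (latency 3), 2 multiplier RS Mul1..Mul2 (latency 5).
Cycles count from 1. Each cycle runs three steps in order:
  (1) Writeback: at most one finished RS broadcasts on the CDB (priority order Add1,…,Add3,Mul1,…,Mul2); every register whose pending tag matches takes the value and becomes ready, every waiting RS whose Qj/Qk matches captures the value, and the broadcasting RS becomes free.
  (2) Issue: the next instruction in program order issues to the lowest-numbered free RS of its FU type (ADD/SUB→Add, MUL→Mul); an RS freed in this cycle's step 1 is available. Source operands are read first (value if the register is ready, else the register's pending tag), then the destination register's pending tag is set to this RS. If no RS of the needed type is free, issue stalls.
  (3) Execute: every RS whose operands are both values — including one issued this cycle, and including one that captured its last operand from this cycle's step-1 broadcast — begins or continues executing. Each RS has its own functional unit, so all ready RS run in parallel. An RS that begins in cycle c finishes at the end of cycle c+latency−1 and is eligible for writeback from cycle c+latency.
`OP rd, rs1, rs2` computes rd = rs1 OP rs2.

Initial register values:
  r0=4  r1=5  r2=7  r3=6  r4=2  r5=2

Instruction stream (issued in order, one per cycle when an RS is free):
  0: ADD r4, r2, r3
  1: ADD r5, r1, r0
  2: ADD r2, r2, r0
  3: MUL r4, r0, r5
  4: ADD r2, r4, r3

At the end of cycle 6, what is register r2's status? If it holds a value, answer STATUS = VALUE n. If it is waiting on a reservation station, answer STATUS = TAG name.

cycle 1: issue ADD r4<-Add1 // r0:4,r1:5,r2:7,r3:6,r4:Add1,r5:2
cycle 2: issue ADD r5<-Add2 // r0:4,r1:5,r2:7,r3:6,r4:Add1,r5:Add2
cycle 3: issue ADD r2<-Add3 // r0:4,r1:5,r2:Add3,r3:6,r4:Add1,r5:Add2
cycle 4: CDB Add1=13; issue MUL r4<-Mul1 // r0:4,r1:5,r2:Add3,r3:6,r4:Mul1,r5:Add2
cycle 5: CDB Add2=9; issue ADD r2<-Add1 // r0:4,r1:5,r2:Add1,r3:6,r4:Mul1,r5:9
cycle 6: CDB Add3=11 // r0:4,r1:5,r2:Add1,r3:6,r4:Mul1,r5:9

STATUS = TAG Add1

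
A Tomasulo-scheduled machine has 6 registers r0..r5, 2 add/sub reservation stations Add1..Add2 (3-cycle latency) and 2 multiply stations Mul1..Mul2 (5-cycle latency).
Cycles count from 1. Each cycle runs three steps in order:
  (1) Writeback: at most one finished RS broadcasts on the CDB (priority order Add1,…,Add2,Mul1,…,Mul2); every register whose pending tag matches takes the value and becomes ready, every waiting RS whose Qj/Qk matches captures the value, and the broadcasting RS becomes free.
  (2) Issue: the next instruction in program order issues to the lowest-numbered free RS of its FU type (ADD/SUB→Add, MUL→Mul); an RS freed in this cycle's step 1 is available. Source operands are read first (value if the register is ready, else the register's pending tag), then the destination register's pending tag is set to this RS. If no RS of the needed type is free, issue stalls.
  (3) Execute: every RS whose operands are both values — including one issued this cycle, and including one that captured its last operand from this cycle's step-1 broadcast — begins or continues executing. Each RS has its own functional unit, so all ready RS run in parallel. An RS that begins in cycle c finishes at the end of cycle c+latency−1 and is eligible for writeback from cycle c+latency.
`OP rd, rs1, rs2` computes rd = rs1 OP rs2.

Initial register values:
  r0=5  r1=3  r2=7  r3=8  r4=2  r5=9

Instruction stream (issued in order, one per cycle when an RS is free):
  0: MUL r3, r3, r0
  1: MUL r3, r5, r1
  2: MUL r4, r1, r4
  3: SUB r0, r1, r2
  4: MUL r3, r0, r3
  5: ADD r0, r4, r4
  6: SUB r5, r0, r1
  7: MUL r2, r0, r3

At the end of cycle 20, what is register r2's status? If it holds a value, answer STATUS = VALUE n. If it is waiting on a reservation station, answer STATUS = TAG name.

STATUS = VALUE -1296

cycle 1: issue MUL r3<-Mul1 // r0:5,r1:3,r2:7,r3:Mul1,r4:2,r5:9
cycle 2: issue MUL r3<-Mul2 // r0:5,r1:3,r2:7,r3:Mul2,r4:2,r5:9
cycle 3: stall // r0:5,r1:3,r2:7,r3:Mul2,r4:2,r5:9
cycle 4: stall // r0:5,r1:3,r2:7,r3:Mul2,r4:2,r5:9
cycle 5: stall // r0:5,r1:3,r2:7,r3:Mul2,r4:2,r5:9
cycle 6: CDB Mul1=40; issue MUL r4<-Mul1 // r0:5,r1:3,r2:7,r3:Mul2,r4:Mul1,r5:9
cycle 7: CDB Mul2=27; issue SUB r0<-Add1 // r0:Add1,r1:3,r2:7,r3:27,r4:Mul1,r5:9
cycle 8: issue MUL r3<-Mul2 // r0:Add1,r1:3,r2:7,r3:Mul2,r4:Mul1,r5:9
cycle 9: issue ADD r0<-Add2 // r0:Add2,r1:3,r2:7,r3:Mul2,r4:Mul1,r5:9
cycle 10: CDB Add1=-4; issue SUB r5<-Add1 // r0:Add2,r1:3,r2:7,r3:Mul2,r4:Mul1,r5:Add1
cycle 11: CDB Mul1=6; issue MUL r2<-Mul1 // r0:Add2,r1:3,r2:Mul1,r3:Mul2,r4:6,r5:Add1
cycle 12: - // r0:Add2,r1:3,r2:Mul1,r3:Mul2,r4:6,r5:Add1
cycle 13: - // r0:Add2,r1:3,r2:Mul1,r3:Mul2,r4:6,r5:Add1
cycle 14: CDB Add2=12 // r0:12,r1:3,r2:Mul1,r3:Mul2,r4:6,r5:Add1
cycle 15: CDB Mul2=-108 // r0:12,r1:3,r2:Mul1,r3:-108,r4:6,r5:Add1
cycle 16: - // r0:12,r1:3,r2:Mul1,r3:-108,r4:6,r5:Add1
cycle 17: CDB Add1=9 // r0:12,r1:3,r2:Mul1,r3:-108,r4:6,r5:9
cycle 18: - // r0:12,r1:3,r2:Mul1,r3:-108,r4:6,r5:9
cycle 19: - // r0:12,r1:3,r2:Mul1,r3:-108,r4:6,r5:9
cycle 20: CDB Mul1=-1296 // r0:12,r1:3,r2:-1296,r3:-108,r4:6,r5:9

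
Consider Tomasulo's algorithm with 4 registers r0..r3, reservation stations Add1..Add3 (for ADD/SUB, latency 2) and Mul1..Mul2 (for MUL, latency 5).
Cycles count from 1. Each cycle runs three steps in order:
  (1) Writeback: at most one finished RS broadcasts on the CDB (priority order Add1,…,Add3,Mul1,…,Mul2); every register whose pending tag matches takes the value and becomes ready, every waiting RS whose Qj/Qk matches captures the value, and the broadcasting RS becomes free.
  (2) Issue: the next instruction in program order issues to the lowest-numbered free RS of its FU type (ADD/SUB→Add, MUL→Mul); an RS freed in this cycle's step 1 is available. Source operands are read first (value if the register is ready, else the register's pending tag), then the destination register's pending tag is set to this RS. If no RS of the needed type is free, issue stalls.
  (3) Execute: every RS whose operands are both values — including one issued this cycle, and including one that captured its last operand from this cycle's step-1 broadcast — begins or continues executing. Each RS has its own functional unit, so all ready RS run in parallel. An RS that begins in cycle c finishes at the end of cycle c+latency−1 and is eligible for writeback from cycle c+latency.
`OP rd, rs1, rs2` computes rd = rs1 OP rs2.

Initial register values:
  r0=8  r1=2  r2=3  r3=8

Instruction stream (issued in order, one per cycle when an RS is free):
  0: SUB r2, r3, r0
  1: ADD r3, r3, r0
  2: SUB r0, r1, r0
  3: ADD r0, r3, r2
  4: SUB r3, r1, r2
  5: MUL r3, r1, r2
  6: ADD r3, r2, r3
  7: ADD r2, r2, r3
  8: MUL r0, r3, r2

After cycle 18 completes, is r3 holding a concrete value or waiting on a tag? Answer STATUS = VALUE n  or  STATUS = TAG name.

c1: issue SUB r2<-Add1 | r0:8,r1:2,r2:Add1,r3:8
c2: issue ADD r3<-Add2 | r0:8,r1:2,r2:Add1,r3:Add2
c3: CDB Add1=0; issue SUB r0<-Add1 | r0:Add1,r1:2,r2:0,r3:Add2
c4: CDB Add2=16; issue ADD r0<-Add2 | r0:Add2,r1:2,r2:0,r3:16
c5: CDB Add1=-6; issue SUB r3<-Add1 | r0:Add2,r1:2,r2:0,r3:Add1
c6: CDB Add2=16; issue MUL r3<-Mul1 | r0:16,r1:2,r2:0,r3:Mul1
c7: CDB Add1=2; issue ADD r3<-Add1 | r0:16,r1:2,r2:0,r3:Add1
c8: issue ADD r2<-Add2 | r0:16,r1:2,r2:Add2,r3:Add1
c9: issue MUL r0<-Mul2 | r0:Mul2,r1:2,r2:Add2,r3:Add1
c10: - | r0:Mul2,r1:2,r2:Add2,r3:Add1
c11: CDB Mul1=0 | r0:Mul2,r1:2,r2:Add2,r3:Add1
c12: - | r0:Mul2,r1:2,r2:Add2,r3:Add1
c13: CDB Add1=0 | r0:Mul2,r1:2,r2:Add2,r3:0
c14: - | r0:Mul2,r1:2,r2:Add2,r3:0
c15: CDB Add2=0 | r0:Mul2,r1:2,r2:0,r3:0
c16: - | r0:Mul2,r1:2,r2:0,r3:0
c17: - | r0:Mul2,r1:2,r2:0,r3:0
c18: - | r0:Mul2,r1:2,r2:0,r3:0

STATUS = VALUE 0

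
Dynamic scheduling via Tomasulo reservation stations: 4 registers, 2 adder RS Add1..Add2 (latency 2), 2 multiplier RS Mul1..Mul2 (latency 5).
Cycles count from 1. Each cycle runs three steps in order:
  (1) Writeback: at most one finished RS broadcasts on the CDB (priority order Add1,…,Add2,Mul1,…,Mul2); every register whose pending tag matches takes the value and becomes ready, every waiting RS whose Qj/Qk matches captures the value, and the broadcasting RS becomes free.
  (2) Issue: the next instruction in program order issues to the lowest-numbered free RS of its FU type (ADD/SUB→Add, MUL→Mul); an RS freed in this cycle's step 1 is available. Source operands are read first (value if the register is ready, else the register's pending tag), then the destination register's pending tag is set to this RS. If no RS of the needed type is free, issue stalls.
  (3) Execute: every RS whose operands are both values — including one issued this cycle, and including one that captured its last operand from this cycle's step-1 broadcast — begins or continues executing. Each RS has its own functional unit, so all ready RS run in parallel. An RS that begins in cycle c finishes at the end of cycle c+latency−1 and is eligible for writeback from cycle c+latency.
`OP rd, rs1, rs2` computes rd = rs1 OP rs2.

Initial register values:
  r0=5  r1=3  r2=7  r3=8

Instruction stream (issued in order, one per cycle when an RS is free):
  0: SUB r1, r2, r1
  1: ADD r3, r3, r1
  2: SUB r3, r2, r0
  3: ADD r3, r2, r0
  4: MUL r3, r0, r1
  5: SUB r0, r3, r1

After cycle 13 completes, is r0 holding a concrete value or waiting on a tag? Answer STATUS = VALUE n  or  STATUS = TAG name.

STATUS = VALUE 16

  c1: issue SUB r1<-Add1  regs: r0:5,r1:Add1,r2:7,r3:8
  c2: issue ADD r3<-Add2  regs: r0:5,r1:Add1,r2:7,r3:Add2
  c3: CDB Add1=4; issue SUB r3<-Add1  regs: r0:5,r1:4,r2:7,r3:Add1
  c4: stall  regs: r0:5,r1:4,r2:7,r3:Add1
  c5: CDB Add1=2; issue ADD r3<-Add1  regs: r0:5,r1:4,r2:7,r3:Add1
  c6: CDB Add2=12; issue MUL r3<-Mul1  regs: r0:5,r1:4,r2:7,r3:Mul1
  c7: CDB Add1=12; issue SUB r0<-Add1  regs: r0:Add1,r1:4,r2:7,r3:Mul1
  c8: -  regs: r0:Add1,r1:4,r2:7,r3:Mul1
  c9: -  regs: r0:Add1,r1:4,r2:7,r3:Mul1
  c10: -  regs: r0:Add1,r1:4,r2:7,r3:Mul1
  c11: CDB Mul1=20  regs: r0:Add1,r1:4,r2:7,r3:20
  c12: -  regs: r0:Add1,r1:4,r2:7,r3:20
  c13: CDB Add1=16  regs: r0:16,r1:4,r2:7,r3:20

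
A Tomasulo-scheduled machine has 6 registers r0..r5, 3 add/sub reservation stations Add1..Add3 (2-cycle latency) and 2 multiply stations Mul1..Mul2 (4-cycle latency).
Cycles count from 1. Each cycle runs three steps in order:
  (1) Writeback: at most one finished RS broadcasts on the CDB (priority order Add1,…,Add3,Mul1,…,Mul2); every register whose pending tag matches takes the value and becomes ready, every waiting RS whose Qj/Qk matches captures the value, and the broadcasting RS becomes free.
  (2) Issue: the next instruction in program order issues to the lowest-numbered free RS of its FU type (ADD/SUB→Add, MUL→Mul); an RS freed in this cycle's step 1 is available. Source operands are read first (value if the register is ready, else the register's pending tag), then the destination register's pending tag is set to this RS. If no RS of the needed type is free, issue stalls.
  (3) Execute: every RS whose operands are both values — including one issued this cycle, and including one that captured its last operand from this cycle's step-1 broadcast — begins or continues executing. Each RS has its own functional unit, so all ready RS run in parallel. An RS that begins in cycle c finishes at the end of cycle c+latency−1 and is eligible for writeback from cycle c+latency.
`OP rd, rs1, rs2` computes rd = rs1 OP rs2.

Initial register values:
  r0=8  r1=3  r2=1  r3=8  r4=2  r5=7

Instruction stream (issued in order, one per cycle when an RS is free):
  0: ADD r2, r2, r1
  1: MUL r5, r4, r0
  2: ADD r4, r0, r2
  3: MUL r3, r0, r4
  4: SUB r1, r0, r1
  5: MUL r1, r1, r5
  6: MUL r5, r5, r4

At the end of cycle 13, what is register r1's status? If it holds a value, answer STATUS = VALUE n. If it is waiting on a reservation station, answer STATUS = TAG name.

STATUS = VALUE 80

  c1: issue ADD r2<-Add1  regs: r0:8,r1:3,r2:Add1,r3:8,r4:2,r5:7
  c2: issue MUL r5<-Mul1  regs: r0:8,r1:3,r2:Add1,r3:8,r4:2,r5:Mul1
  c3: CDB Add1=4; issue ADD r4<-Add1  regs: r0:8,r1:3,r2:4,r3:8,r4:Add1,r5:Mul1
  c4: issue MUL r3<-Mul2  regs: r0:8,r1:3,r2:4,r3:Mul2,r4:Add1,r5:Mul1
  c5: CDB Add1=12; issue SUB r1<-Add1  regs: r0:8,r1:Add1,r2:4,r3:Mul2,r4:12,r5:Mul1
  c6: CDB Mul1=16; issue MUL r1<-Mul1  regs: r0:8,r1:Mul1,r2:4,r3:Mul2,r4:12,r5:16
  c7: CDB Add1=5; stall  regs: r0:8,r1:Mul1,r2:4,r3:Mul2,r4:12,r5:16
  c8: stall  regs: r0:8,r1:Mul1,r2:4,r3:Mul2,r4:12,r5:16
  c9: CDB Mul2=96; issue MUL r5<-Mul2  regs: r0:8,r1:Mul1,r2:4,r3:96,r4:12,r5:Mul2
  c10: -  regs: r0:8,r1:Mul1,r2:4,r3:96,r4:12,r5:Mul2
  c11: CDB Mul1=80  regs: r0:8,r1:80,r2:4,r3:96,r4:12,r5:Mul2
  c12: -  regs: r0:8,r1:80,r2:4,r3:96,r4:12,r5:Mul2
  c13: CDB Mul2=192  regs: r0:8,r1:80,r2:4,r3:96,r4:12,r5:192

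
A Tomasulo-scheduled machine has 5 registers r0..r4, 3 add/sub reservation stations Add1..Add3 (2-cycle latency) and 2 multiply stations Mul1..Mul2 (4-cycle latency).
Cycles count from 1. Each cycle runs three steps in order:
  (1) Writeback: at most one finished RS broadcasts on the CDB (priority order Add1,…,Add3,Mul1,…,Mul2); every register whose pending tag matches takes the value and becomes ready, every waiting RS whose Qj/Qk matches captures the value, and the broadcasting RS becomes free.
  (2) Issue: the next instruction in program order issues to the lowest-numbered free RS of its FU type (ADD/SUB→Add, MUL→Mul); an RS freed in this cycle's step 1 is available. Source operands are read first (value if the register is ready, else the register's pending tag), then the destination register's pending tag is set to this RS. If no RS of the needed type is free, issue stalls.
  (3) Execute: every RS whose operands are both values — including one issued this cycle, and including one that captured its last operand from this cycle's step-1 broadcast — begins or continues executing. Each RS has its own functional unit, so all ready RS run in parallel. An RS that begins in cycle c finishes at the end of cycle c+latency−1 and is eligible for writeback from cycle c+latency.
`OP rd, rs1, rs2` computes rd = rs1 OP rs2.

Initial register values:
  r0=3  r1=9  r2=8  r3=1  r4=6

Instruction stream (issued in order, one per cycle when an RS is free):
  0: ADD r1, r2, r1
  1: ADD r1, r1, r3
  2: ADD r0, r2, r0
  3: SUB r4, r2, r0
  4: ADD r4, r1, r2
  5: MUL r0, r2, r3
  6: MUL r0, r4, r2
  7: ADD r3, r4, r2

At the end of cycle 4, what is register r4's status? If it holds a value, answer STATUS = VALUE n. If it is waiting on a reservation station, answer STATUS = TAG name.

cycle 1: issue ADD r1<-Add1 // r0:3,r1:Add1,r2:8,r3:1,r4:6
cycle 2: issue ADD r1<-Add2 // r0:3,r1:Add2,r2:8,r3:1,r4:6
cycle 3: CDB Add1=17; issue ADD r0<-Add1 // r0:Add1,r1:Add2,r2:8,r3:1,r4:6
cycle 4: issue SUB r4<-Add3 // r0:Add1,r1:Add2,r2:8,r3:1,r4:Add3

STATUS = TAG Add3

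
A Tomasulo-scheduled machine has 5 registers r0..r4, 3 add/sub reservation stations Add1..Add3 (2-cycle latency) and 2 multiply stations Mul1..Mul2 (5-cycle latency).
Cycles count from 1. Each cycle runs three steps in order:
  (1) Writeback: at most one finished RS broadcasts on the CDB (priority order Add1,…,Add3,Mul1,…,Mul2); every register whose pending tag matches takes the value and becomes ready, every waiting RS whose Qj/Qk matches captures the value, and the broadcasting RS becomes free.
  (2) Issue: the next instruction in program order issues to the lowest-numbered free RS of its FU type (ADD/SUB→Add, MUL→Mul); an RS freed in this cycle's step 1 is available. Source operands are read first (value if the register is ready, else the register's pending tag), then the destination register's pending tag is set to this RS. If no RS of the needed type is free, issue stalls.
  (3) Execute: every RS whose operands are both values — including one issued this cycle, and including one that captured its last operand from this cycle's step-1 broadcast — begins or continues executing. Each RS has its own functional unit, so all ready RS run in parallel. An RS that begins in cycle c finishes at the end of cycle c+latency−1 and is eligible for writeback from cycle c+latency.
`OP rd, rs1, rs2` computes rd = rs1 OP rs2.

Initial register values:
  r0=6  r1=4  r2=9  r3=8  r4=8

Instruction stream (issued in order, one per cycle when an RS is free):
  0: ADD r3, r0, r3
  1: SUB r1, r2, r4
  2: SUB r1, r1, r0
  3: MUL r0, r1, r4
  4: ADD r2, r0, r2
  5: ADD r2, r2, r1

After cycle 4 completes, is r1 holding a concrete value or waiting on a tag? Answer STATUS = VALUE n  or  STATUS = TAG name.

c1: issue ADD r3<-Add1 | r0:6,r1:4,r2:9,r3:Add1,r4:8
c2: issue SUB r1<-Add2 | r0:6,r1:Add2,r2:9,r3:Add1,r4:8
c3: CDB Add1=14; issue SUB r1<-Add1 | r0:6,r1:Add1,r2:9,r3:14,r4:8
c4: CDB Add2=1; issue MUL r0<-Mul1 | r0:Mul1,r1:Add1,r2:9,r3:14,r4:8

STATUS = TAG Add1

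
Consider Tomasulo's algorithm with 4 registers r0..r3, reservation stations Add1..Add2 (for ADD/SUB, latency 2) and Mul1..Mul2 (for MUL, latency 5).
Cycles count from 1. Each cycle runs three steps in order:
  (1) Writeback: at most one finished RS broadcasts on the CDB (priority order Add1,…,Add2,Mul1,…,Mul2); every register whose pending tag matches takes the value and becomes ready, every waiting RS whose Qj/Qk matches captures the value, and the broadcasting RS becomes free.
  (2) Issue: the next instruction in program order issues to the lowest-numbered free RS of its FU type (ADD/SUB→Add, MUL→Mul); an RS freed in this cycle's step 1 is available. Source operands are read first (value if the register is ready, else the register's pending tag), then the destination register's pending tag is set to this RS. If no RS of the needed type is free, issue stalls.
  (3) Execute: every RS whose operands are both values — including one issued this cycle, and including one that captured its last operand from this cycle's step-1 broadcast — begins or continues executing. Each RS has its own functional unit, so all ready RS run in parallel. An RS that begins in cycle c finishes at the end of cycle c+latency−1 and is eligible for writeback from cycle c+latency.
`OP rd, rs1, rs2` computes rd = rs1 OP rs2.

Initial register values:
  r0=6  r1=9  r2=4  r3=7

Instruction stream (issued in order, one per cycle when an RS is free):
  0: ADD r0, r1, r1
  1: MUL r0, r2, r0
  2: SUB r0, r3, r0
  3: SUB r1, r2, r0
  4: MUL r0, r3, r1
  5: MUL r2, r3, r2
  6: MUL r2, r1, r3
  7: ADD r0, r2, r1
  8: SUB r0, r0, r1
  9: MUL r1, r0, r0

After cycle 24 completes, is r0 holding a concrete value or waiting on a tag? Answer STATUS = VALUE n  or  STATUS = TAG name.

c1: issue ADD r0<-Add1 | r0:Add1,r1:9,r2:4,r3:7
c2: issue MUL r0<-Mul1 | r0:Mul1,r1:9,r2:4,r3:7
c3: CDB Add1=18; issue SUB r0<-Add1 | r0:Add1,r1:9,r2:4,r3:7
c4: issue SUB r1<-Add2 | r0:Add1,r1:Add2,r2:4,r3:7
c5: issue MUL r0<-Mul2 | r0:Mul2,r1:Add2,r2:4,r3:7
c6: stall | r0:Mul2,r1:Add2,r2:4,r3:7
c7: stall | r0:Mul2,r1:Add2,r2:4,r3:7
c8: CDB Mul1=72; issue MUL r2<-Mul1 | r0:Mul2,r1:Add2,r2:Mul1,r3:7
c9: stall | r0:Mul2,r1:Add2,r2:Mul1,r3:7
c10: CDB Add1=-65; stall | r0:Mul2,r1:Add2,r2:Mul1,r3:7
c11: stall | r0:Mul2,r1:Add2,r2:Mul1,r3:7
c12: CDB Add2=69; stall | r0:Mul2,r1:69,r2:Mul1,r3:7
c13: CDB Mul1=28; issue MUL r2<-Mul1 | r0:Mul2,r1:69,r2:Mul1,r3:7
c14: issue ADD r0<-Add1 | r0:Add1,r1:69,r2:Mul1,r3:7
c15: issue SUB r0<-Add2 | r0:Add2,r1:69,r2:Mul1,r3:7
c16: stall | r0:Add2,r1:69,r2:Mul1,r3:7
c17: CDB Mul2=483; issue MUL r1<-Mul2 | r0:Add2,r1:Mul2,r2:Mul1,r3:7
c18: CDB Mul1=483 | r0:Add2,r1:Mul2,r2:483,r3:7
c19: - | r0:Add2,r1:Mul2,r2:483,r3:7
c20: CDB Add1=552 | r0:Add2,r1:Mul2,r2:483,r3:7
c21: - | r0:Add2,r1:Mul2,r2:483,r3:7
c22: CDB Add2=483 | r0:483,r1:Mul2,r2:483,r3:7
c23: - | r0:483,r1:Mul2,r2:483,r3:7
c24: - | r0:483,r1:Mul2,r2:483,r3:7

STATUS = VALUE 483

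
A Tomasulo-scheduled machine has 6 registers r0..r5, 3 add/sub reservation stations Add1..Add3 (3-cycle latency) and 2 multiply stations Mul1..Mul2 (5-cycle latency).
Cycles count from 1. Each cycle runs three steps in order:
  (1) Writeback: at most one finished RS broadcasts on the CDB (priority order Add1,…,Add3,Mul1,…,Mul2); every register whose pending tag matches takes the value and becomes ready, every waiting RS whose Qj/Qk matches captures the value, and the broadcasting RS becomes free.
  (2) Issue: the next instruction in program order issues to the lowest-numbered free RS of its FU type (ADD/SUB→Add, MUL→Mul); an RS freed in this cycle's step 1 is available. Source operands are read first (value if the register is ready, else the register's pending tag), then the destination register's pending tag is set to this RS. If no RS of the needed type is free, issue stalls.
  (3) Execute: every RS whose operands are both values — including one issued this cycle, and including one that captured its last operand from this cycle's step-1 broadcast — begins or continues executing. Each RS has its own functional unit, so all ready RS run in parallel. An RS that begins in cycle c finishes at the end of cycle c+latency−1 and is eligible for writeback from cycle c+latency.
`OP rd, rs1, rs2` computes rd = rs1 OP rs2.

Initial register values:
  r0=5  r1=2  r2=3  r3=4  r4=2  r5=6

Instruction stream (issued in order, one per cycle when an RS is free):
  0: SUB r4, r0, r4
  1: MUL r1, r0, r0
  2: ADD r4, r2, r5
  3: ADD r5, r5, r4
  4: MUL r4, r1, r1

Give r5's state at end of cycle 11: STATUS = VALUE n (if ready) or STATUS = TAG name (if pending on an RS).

c1: issue SUB r4<-Add1 | r0:5,r1:2,r2:3,r3:4,r4:Add1,r5:6
c2: issue MUL r1<-Mul1 | r0:5,r1:Mul1,r2:3,r3:4,r4:Add1,r5:6
c3: issue ADD r4<-Add2 | r0:5,r1:Mul1,r2:3,r3:4,r4:Add2,r5:6
c4: CDB Add1=3; issue ADD r5<-Add1 | r0:5,r1:Mul1,r2:3,r3:4,r4:Add2,r5:Add1
c5: issue MUL r4<-Mul2 | r0:5,r1:Mul1,r2:3,r3:4,r4:Mul2,r5:Add1
c6: CDB Add2=9 | r0:5,r1:Mul1,r2:3,r3:4,r4:Mul2,r5:Add1
c7: CDB Mul1=25 | r0:5,r1:25,r2:3,r3:4,r4:Mul2,r5:Add1
c8: - | r0:5,r1:25,r2:3,r3:4,r4:Mul2,r5:Add1
c9: CDB Add1=15 | r0:5,r1:25,r2:3,r3:4,r4:Mul2,r5:15
c10: - | r0:5,r1:25,r2:3,r3:4,r4:Mul2,r5:15
c11: - | r0:5,r1:25,r2:3,r3:4,r4:Mul2,r5:15

STATUS = VALUE 15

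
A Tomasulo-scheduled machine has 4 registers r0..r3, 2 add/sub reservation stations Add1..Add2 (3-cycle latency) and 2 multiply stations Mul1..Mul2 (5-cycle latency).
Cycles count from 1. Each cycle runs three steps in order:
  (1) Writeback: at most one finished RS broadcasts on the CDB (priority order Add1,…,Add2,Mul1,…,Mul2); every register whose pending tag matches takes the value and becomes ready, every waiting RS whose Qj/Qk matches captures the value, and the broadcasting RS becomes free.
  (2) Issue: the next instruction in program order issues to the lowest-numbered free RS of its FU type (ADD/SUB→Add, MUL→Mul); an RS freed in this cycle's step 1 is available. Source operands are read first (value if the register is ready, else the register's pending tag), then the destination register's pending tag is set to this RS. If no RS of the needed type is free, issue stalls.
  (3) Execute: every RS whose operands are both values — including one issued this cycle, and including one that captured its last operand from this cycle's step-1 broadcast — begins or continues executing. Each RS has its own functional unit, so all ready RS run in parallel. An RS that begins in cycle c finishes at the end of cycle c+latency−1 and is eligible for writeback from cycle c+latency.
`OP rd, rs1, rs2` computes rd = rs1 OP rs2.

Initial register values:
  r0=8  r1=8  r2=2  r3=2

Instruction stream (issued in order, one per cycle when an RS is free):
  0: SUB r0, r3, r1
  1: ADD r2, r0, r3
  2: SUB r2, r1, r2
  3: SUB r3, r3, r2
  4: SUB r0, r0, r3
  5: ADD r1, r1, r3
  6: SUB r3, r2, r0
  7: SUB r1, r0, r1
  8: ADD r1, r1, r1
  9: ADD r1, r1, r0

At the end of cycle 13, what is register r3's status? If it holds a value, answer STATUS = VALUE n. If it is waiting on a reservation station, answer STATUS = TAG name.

cycle 1: issue SUB r0<-Add1 // r0:Add1,r1:8,r2:2,r3:2
cycle 2: issue ADD r2<-Add2 // r0:Add1,r1:8,r2:Add2,r3:2
cycle 3: stall // r0:Add1,r1:8,r2:Add2,r3:2
cycle 4: CDB Add1=-6; issue SUB r2<-Add1 // r0:-6,r1:8,r2:Add1,r3:2
cycle 5: stall // r0:-6,r1:8,r2:Add1,r3:2
cycle 6: stall // r0:-6,r1:8,r2:Add1,r3:2
cycle 7: CDB Add2=-4; issue SUB r3<-Add2 // r0:-6,r1:8,r2:Add1,r3:Add2
cycle 8: stall // r0:-6,r1:8,r2:Add1,r3:Add2
cycle 9: stall // r0:-6,r1:8,r2:Add1,r3:Add2
cycle 10: CDB Add1=12; issue SUB r0<-Add1 // r0:Add1,r1:8,r2:12,r3:Add2
cycle 11: stall // r0:Add1,r1:8,r2:12,r3:Add2
cycle 12: stall // r0:Add1,r1:8,r2:12,r3:Add2
cycle 13: CDB Add2=-10; issue ADD r1<-Add2 // r0:Add1,r1:Add2,r2:12,r3:-10

STATUS = VALUE -10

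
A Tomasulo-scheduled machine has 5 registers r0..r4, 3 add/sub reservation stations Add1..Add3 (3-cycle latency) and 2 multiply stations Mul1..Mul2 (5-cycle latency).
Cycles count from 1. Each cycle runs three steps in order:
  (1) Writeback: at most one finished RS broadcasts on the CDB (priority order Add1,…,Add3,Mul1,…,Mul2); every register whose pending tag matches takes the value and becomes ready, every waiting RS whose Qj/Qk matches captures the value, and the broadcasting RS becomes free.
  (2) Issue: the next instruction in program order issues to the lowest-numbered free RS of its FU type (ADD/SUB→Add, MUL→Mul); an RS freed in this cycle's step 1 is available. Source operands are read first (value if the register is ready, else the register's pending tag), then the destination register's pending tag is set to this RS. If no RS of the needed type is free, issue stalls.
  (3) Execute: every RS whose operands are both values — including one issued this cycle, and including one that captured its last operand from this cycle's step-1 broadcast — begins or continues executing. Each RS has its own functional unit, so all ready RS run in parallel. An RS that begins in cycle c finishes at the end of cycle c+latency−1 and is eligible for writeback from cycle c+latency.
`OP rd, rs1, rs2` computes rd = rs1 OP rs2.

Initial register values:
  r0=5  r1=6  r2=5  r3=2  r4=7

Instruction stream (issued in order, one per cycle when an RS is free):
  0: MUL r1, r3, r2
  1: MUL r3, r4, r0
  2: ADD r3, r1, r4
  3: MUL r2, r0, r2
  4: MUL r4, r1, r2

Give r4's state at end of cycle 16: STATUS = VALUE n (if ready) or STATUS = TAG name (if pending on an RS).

cycle 1: issue MUL r1<-Mul1 // r0:5,r1:Mul1,r2:5,r3:2,r4:7
cycle 2: issue MUL r3<-Mul2 // r0:5,r1:Mul1,r2:5,r3:Mul2,r4:7
cycle 3: issue ADD r3<-Add1 // r0:5,r1:Mul1,r2:5,r3:Add1,r4:7
cycle 4: stall // r0:5,r1:Mul1,r2:5,r3:Add1,r4:7
cycle 5: stall // r0:5,r1:Mul1,r2:5,r3:Add1,r4:7
cycle 6: CDB Mul1=10; issue MUL r2<-Mul1 // r0:5,r1:10,r2:Mul1,r3:Add1,r4:7
cycle 7: CDB Mul2=35; issue MUL r4<-Mul2 // r0:5,r1:10,r2:Mul1,r3:Add1,r4:Mul2
cycle 8: - // r0:5,r1:10,r2:Mul1,r3:Add1,r4:Mul2
cycle 9: CDB Add1=17 // r0:5,r1:10,r2:Mul1,r3:17,r4:Mul2
cycle 10: - // r0:5,r1:10,r2:Mul1,r3:17,r4:Mul2
cycle 11: CDB Mul1=25 // r0:5,r1:10,r2:25,r3:17,r4:Mul2
cycle 12: - // r0:5,r1:10,r2:25,r3:17,r4:Mul2
cycle 13: - // r0:5,r1:10,r2:25,r3:17,r4:Mul2
cycle 14: - // r0:5,r1:10,r2:25,r3:17,r4:Mul2
cycle 15: - // r0:5,r1:10,r2:25,r3:17,r4:Mul2
cycle 16: CDB Mul2=250 // r0:5,r1:10,r2:25,r3:17,r4:250

STATUS = VALUE 250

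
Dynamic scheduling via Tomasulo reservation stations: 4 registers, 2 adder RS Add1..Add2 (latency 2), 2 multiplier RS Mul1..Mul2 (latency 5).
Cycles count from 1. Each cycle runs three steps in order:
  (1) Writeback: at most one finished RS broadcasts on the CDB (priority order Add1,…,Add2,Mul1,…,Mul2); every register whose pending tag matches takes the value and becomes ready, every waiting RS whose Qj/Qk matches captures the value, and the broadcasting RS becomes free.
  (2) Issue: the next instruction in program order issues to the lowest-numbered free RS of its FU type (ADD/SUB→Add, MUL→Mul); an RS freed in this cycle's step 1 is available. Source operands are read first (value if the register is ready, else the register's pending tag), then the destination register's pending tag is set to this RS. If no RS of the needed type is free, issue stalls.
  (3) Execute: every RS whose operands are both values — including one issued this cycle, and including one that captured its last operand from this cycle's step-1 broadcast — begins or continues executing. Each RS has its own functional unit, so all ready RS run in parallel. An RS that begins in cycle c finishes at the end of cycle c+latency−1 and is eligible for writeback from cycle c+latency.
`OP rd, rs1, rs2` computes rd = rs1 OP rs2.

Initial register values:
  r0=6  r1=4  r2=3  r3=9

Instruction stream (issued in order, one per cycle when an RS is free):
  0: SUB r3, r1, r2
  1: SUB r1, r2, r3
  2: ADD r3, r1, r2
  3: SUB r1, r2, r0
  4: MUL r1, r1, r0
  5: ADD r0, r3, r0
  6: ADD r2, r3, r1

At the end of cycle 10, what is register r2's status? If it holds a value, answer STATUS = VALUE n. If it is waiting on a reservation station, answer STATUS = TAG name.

  c1: issue SUB r3<-Add1  regs: r0:6,r1:4,r2:3,r3:Add1
  c2: issue SUB r1<-Add2  regs: r0:6,r1:Add2,r2:3,r3:Add1
  c3: CDB Add1=1; issue ADD r3<-Add1  regs: r0:6,r1:Add2,r2:3,r3:Add1
  c4: stall  regs: r0:6,r1:Add2,r2:3,r3:Add1
  c5: CDB Add2=2; issue SUB r1<-Add2  regs: r0:6,r1:Add2,r2:3,r3:Add1
  c6: issue MUL r1<-Mul1  regs: r0:6,r1:Mul1,r2:3,r3:Add1
  c7: CDB Add1=5; issue ADD r0<-Add1  regs: r0:Add1,r1:Mul1,r2:3,r3:5
  c8: CDB Add2=-3; issue ADD r2<-Add2  regs: r0:Add1,r1:Mul1,r2:Add2,r3:5
  c9: CDB Add1=11  regs: r0:11,r1:Mul1,r2:Add2,r3:5
  c10: -  regs: r0:11,r1:Mul1,r2:Add2,r3:5

STATUS = TAG Add2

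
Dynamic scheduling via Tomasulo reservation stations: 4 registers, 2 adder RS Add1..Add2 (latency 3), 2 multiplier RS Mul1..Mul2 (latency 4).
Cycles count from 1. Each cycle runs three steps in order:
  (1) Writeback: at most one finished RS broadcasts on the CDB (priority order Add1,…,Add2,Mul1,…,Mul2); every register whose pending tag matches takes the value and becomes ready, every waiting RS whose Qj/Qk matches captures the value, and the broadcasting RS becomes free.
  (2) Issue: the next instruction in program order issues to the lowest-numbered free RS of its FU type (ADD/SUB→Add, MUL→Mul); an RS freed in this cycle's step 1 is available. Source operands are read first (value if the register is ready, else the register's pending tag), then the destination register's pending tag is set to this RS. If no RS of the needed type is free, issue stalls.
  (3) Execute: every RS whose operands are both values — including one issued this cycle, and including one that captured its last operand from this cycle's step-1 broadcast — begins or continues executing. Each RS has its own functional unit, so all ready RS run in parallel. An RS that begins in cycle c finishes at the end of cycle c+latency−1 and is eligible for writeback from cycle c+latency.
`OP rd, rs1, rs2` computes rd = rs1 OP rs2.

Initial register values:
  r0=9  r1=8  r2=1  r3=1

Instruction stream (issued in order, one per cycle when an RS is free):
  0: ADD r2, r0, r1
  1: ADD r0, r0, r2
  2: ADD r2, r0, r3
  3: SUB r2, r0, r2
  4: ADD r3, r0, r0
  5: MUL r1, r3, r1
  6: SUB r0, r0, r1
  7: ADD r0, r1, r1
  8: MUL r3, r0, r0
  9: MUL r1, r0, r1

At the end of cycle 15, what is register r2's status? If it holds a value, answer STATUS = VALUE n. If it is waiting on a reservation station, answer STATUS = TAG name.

STATUS = VALUE -1

  c1: issue ADD r2<-Add1  regs: r0:9,r1:8,r2:Add1,r3:1
  c2: issue ADD r0<-Add2  regs: r0:Add2,r1:8,r2:Add1,r3:1
  c3: stall  regs: r0:Add2,r1:8,r2:Add1,r3:1
  c4: CDB Add1=17; issue ADD r2<-Add1  regs: r0:Add2,r1:8,r2:Add1,r3:1
  c5: stall  regs: r0:Add2,r1:8,r2:Add1,r3:1
  c6: stall  regs: r0:Add2,r1:8,r2:Add1,r3:1
  c7: CDB Add2=26; issue SUB r2<-Add2  regs: r0:26,r1:8,r2:Add2,r3:1
  c8: stall  regs: r0:26,r1:8,r2:Add2,r3:1
  c9: stall  regs: r0:26,r1:8,r2:Add2,r3:1
  c10: CDB Add1=27; issue ADD r3<-Add1  regs: r0:26,r1:8,r2:Add2,r3:Add1
  c11: issue MUL r1<-Mul1  regs: r0:26,r1:Mul1,r2:Add2,r3:Add1
  c12: stall  regs: r0:26,r1:Mul1,r2:Add2,r3:Add1
  c13: CDB Add1=52; issue SUB r0<-Add1  regs: r0:Add1,r1:Mul1,r2:Add2,r3:52
  c14: CDB Add2=-1; issue ADD r0<-Add2  regs: r0:Add2,r1:Mul1,r2:-1,r3:52
  c15: issue MUL r3<-Mul2  regs: r0:Add2,r1:Mul1,r2:-1,r3:Mul2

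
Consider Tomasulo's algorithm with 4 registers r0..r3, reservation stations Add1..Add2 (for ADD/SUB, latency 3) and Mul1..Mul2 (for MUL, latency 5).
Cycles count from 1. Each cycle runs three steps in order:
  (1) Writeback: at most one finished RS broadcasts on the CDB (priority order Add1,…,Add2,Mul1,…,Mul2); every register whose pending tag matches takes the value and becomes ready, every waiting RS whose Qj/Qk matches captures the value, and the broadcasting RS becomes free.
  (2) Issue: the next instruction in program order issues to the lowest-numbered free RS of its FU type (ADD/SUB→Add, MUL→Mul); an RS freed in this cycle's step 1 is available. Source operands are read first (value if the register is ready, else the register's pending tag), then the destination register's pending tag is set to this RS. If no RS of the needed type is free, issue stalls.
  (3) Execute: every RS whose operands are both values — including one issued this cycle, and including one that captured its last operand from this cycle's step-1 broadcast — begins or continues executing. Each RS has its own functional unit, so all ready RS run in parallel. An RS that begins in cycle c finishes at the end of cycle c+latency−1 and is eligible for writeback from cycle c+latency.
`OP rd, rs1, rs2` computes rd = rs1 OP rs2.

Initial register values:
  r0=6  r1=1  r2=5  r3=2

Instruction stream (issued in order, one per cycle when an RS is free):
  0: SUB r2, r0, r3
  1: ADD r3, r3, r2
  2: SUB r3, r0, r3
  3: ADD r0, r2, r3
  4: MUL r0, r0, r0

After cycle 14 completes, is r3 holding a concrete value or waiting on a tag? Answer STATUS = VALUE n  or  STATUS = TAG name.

cycle 1: issue SUB r2<-Add1 // r0:6,r1:1,r2:Add1,r3:2
cycle 2: issue ADD r3<-Add2 // r0:6,r1:1,r2:Add1,r3:Add2
cycle 3: stall // r0:6,r1:1,r2:Add1,r3:Add2
cycle 4: CDB Add1=4; issue SUB r3<-Add1 // r0:6,r1:1,r2:4,r3:Add1
cycle 5: stall // r0:6,r1:1,r2:4,r3:Add1
cycle 6: stall // r0:6,r1:1,r2:4,r3:Add1
cycle 7: CDB Add2=6; issue ADD r0<-Add2 // r0:Add2,r1:1,r2:4,r3:Add1
cycle 8: issue MUL r0<-Mul1 // r0:Mul1,r1:1,r2:4,r3:Add1
cycle 9: - // r0:Mul1,r1:1,r2:4,r3:Add1
cycle 10: CDB Add1=0 // r0:Mul1,r1:1,r2:4,r3:0
cycle 11: - // r0:Mul1,r1:1,r2:4,r3:0
cycle 12: - // r0:Mul1,r1:1,r2:4,r3:0
cycle 13: CDB Add2=4 // r0:Mul1,r1:1,r2:4,r3:0
cycle 14: - // r0:Mul1,r1:1,r2:4,r3:0

STATUS = VALUE 0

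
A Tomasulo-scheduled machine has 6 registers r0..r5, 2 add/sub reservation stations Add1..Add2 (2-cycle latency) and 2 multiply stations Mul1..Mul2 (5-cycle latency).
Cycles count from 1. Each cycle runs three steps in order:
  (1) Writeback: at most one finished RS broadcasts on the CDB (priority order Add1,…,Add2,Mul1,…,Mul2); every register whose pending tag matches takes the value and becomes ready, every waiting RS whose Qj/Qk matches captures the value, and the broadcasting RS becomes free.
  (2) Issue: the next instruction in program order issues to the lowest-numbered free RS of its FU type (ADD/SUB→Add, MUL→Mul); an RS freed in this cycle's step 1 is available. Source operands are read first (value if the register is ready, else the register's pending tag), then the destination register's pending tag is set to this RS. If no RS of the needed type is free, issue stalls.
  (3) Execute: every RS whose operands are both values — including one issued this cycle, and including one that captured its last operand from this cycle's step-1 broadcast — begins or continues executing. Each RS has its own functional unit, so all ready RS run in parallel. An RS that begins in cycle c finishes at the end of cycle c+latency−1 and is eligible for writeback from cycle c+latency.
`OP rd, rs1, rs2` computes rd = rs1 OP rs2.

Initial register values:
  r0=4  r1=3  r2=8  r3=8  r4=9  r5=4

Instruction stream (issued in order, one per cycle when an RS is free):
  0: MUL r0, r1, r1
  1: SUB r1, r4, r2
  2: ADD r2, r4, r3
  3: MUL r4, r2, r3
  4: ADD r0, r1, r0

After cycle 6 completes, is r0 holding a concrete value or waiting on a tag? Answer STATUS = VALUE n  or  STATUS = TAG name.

  c1: issue MUL r0<-Mul1  regs: r0:Mul1,r1:3,r2:8,r3:8,r4:9,r5:4
  c2: issue SUB r1<-Add1  regs: r0:Mul1,r1:Add1,r2:8,r3:8,r4:9,r5:4
  c3: issue ADD r2<-Add2  regs: r0:Mul1,r1:Add1,r2:Add2,r3:8,r4:9,r5:4
  c4: CDB Add1=1; issue MUL r4<-Mul2  regs: r0:Mul1,r1:1,r2:Add2,r3:8,r4:Mul2,r5:4
  c5: CDB Add2=17; issue ADD r0<-Add1  regs: r0:Add1,r1:1,r2:17,r3:8,r4:Mul2,r5:4
  c6: CDB Mul1=9  regs: r0:Add1,r1:1,r2:17,r3:8,r4:Mul2,r5:4

STATUS = TAG Add1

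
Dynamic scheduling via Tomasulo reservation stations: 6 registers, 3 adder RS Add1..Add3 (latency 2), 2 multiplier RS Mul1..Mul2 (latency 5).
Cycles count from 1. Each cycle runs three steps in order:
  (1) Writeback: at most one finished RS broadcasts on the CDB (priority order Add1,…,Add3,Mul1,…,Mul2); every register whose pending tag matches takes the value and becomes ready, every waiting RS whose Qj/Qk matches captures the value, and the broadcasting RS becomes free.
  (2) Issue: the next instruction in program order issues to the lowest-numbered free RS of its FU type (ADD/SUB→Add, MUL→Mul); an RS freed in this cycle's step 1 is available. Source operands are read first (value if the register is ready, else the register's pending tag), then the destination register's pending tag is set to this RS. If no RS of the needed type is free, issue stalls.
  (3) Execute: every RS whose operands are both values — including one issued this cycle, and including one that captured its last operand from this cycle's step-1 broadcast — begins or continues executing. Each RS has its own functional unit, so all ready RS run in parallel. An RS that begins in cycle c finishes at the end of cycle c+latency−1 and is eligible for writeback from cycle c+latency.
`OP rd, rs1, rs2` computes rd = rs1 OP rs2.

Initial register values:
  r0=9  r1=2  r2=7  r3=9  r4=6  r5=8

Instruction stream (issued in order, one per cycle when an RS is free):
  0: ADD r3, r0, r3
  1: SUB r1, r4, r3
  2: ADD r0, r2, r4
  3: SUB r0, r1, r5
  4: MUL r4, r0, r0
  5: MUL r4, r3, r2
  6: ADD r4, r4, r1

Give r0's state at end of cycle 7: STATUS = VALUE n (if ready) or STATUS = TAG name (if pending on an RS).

STATUS = TAG Add3

cycle 1: issue ADD r3<-Add1 // r0:9,r1:2,r2:7,r3:Add1,r4:6,r5:8
cycle 2: issue SUB r1<-Add2 // r0:9,r1:Add2,r2:7,r3:Add1,r4:6,r5:8
cycle 3: CDB Add1=18; issue ADD r0<-Add1 // r0:Add1,r1:Add2,r2:7,r3:18,r4:6,r5:8
cycle 4: issue SUB r0<-Add3 // r0:Add3,r1:Add2,r2:7,r3:18,r4:6,r5:8
cycle 5: CDB Add1=13; issue MUL r4<-Mul1 // r0:Add3,r1:Add2,r2:7,r3:18,r4:Mul1,r5:8
cycle 6: CDB Add2=-12; issue MUL r4<-Mul2 // r0:Add3,r1:-12,r2:7,r3:18,r4:Mul2,r5:8
cycle 7: issue ADD r4<-Add1 // r0:Add3,r1:-12,r2:7,r3:18,r4:Add1,r5:8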